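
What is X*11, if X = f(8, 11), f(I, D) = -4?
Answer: -44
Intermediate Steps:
X = -4
X*11 = -4*11 = -44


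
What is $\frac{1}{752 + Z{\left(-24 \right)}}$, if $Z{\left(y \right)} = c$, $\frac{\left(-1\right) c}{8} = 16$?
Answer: $\frac{1}{624} \approx 0.0016026$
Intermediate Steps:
$c = -128$ ($c = \left(-8\right) 16 = -128$)
$Z{\left(y \right)} = -128$
$\frac{1}{752 + Z{\left(-24 \right)}} = \frac{1}{752 - 128} = \frac{1}{624}$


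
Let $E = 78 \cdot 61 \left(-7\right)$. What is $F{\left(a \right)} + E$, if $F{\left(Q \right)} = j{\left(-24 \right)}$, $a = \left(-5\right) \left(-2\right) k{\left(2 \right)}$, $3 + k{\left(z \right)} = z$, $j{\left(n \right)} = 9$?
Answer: $-33297$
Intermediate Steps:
$k{\left(z \right)} = -3 + z$
$a = -10$ ($a = \left(-5\right) \left(-2\right) \left(-3 + 2\right) = 10 \left(-1\right) = -10$)
$E = -33306$ ($E = 4758 \left(-7\right) = -33306$)
$F{\left(Q \right)} = 9$
$F{\left(a \right)} + E = 9 - 33306 = -33297$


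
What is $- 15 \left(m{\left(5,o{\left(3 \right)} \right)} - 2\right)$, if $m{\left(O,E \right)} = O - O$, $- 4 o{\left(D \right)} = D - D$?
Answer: $30$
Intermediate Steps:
$o{\left(D \right)} = 0$ ($o{\left(D \right)} = - \frac{D - D}{4} = \left(- \frac{1}{4}\right) 0 = 0$)
$m{\left(O,E \right)} = 0$
$- 15 \left(m{\left(5,o{\left(3 \right)} \right)} - 2\right) = - 15 \left(0 - 2\right) = \left(-15\right) \left(-2\right) = 30$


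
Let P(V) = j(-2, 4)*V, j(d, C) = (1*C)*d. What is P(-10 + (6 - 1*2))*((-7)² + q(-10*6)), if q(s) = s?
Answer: -528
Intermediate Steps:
j(d, C) = C*d
P(V) = -8*V (P(V) = (4*(-2))*V = -8*V)
P(-10 + (6 - 1*2))*((-7)² + q(-10*6)) = (-8*(-10 + (6 - 1*2)))*((-7)² - 10*6) = (-8*(-10 + (6 - 2)))*(49 - 60) = -8*(-10 + 4)*(-11) = -8*(-6)*(-11) = 48*(-11) = -528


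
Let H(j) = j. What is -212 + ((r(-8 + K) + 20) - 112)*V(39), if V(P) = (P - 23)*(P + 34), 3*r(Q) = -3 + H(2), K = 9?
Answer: -324172/3 ≈ -1.0806e+5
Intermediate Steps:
r(Q) = -⅓ (r(Q) = (-3 + 2)/3 = (⅓)*(-1) = -⅓)
V(P) = (-23 + P)*(34 + P)
-212 + ((r(-8 + K) + 20) - 112)*V(39) = -212 + ((-⅓ + 20) - 112)*(-782 + 39² + 11*39) = -212 + (59/3 - 112)*(-782 + 1521 + 429) = -212 - 277/3*1168 = -212 - 323536/3 = -324172/3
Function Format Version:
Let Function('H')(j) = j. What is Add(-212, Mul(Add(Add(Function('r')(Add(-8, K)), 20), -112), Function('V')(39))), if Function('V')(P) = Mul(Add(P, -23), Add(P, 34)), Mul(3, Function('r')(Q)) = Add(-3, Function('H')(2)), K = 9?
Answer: Rational(-324172, 3) ≈ -1.0806e+5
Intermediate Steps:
Function('r')(Q) = Rational(-1, 3) (Function('r')(Q) = Mul(Rational(1, 3), Add(-3, 2)) = Mul(Rational(1, 3), -1) = Rational(-1, 3))
Function('V')(P) = Mul(Add(-23, P), Add(34, P))
Add(-212, Mul(Add(Add(Function('r')(Add(-8, K)), 20), -112), Function('V')(39))) = Add(-212, Mul(Add(Add(Rational(-1, 3), 20), -112), Add(-782, Pow(39, 2), Mul(11, 39)))) = Add(-212, Mul(Add(Rational(59, 3), -112), Add(-782, 1521, 429))) = Add(-212, Mul(Rational(-277, 3), 1168)) = Add(-212, Rational(-323536, 3)) = Rational(-324172, 3)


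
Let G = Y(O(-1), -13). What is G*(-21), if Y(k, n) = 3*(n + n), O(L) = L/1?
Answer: 1638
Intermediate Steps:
O(L) = L (O(L) = L*1 = L)
Y(k, n) = 6*n (Y(k, n) = 3*(2*n) = 6*n)
G = -78 (G = 6*(-13) = -78)
G*(-21) = -78*(-21) = 1638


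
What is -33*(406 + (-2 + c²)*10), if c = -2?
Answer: -14058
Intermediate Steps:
-33*(406 + (-2 + c²)*10) = -33*(406 + (-2 + (-2)²)*10) = -33*(406 + (-2 + 4)*10) = -33*(406 + 2*10) = -33*(406 + 20) = -33*426 = -14058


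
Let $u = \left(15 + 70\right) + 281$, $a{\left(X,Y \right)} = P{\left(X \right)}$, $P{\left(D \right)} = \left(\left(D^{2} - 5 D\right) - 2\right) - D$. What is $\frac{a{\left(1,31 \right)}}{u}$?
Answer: $- \frac{7}{366} \approx -0.019126$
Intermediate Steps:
$P{\left(D \right)} = -2 + D^{2} - 6 D$ ($P{\left(D \right)} = \left(-2 + D^{2} - 5 D\right) - D = -2 + D^{2} - 6 D$)
$a{\left(X,Y \right)} = -2 + X^{2} - 6 X$
$u = 366$ ($u = 85 + 281 = 366$)
$\frac{a{\left(1,31 \right)}}{u} = \frac{-2 + 1^{2} - 6}{366} = \left(-2 + 1 - 6\right) \frac{1}{366} = \left(-7\right) \frac{1}{366} = - \frac{7}{366}$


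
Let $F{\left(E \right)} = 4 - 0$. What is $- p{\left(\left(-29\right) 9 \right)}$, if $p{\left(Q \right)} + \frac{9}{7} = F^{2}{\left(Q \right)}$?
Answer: $- \frac{103}{7} \approx -14.714$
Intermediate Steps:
$F{\left(E \right)} = 4$ ($F{\left(E \right)} = 4 + 0 = 4$)
$p{\left(Q \right)} = \frac{103}{7}$ ($p{\left(Q \right)} = - \frac{9}{7} + 4^{2} = - \frac{9}{7} + 16 = \frac{103}{7}$)
$- p{\left(\left(-29\right) 9 \right)} = \left(-1\right) \frac{103}{7} = - \frac{103}{7}$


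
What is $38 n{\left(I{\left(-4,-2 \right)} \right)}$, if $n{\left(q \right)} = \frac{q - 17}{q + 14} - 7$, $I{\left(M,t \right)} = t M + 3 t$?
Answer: $- \frac{2413}{8} \approx -301.63$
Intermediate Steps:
$I{\left(M,t \right)} = 3 t + M t$ ($I{\left(M,t \right)} = M t + 3 t = 3 t + M t$)
$n{\left(q \right)} = -7 + \frac{-17 + q}{14 + q}$ ($n{\left(q \right)} = \frac{-17 + q}{14 + q} - 7 = -7 + \frac{-17 + q}{14 + q}$)
$38 n{\left(I{\left(-4,-2 \right)} \right)} = 38 \frac{-115 - 6 \left(- 2 \left(3 - 4\right)\right)}{14 - 2 \left(3 - 4\right)} = 38 \frac{-115 - 6 \left(\left(-2\right) \left(-1\right)\right)}{14 - -2} = 38 \frac{-115 - 12}{14 + 2} = 38 \frac{-115 - 12}{16} = 38 \cdot \frac{1}{16} \left(-127\right) = 38 \left(- \frac{127}{16}\right) = - \frac{2413}{8}$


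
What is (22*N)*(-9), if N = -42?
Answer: 8316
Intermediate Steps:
(22*N)*(-9) = (22*(-42))*(-9) = -924*(-9) = 8316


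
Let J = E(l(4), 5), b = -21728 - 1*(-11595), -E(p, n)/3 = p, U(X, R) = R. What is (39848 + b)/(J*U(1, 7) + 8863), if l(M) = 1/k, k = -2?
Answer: 59430/17747 ≈ 3.3487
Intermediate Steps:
l(M) = -½ (l(M) = 1/(-2) = -½)
E(p, n) = -3*p
b = -10133 (b = -21728 + 11595 = -10133)
J = 3/2 (J = -3*(-½) = 3/2 ≈ 1.5000)
(39848 + b)/(J*U(1, 7) + 8863) = (39848 - 10133)/((3/2)*7 + 8863) = 29715/(21/2 + 8863) = 29715/(17747/2) = 29715*(2/17747) = 59430/17747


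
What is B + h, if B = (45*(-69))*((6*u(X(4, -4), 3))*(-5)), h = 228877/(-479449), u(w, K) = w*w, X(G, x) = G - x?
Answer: 2858282929523/479449 ≈ 5.9616e+6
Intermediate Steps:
u(w, K) = w²
h = -228877/479449 (h = 228877*(-1/479449) = -228877/479449 ≈ -0.47738)
B = 5961600 (B = (45*(-69))*((6*(4 - 1*(-4))²)*(-5)) = -3105*6*(4 + 4)²*(-5) = -3105*6*8²*(-5) = -3105*6*64*(-5) = -1192320*(-5) = -3105*(-1920) = 5961600)
B + h = 5961600 - 228877/479449 = 2858282929523/479449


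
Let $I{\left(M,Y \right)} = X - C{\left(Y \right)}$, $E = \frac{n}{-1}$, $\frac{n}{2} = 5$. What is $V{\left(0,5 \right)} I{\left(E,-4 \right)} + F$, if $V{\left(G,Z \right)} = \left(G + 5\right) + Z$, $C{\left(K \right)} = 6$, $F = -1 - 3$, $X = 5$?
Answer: $-14$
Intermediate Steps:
$n = 10$ ($n = 2 \cdot 5 = 10$)
$F = -4$ ($F = -1 - 3 = -4$)
$E = -10$ ($E = \frac{10}{-1} = 10 \left(-1\right) = -10$)
$V{\left(G,Z \right)} = 5 + G + Z$ ($V{\left(G,Z \right)} = \left(5 + G\right) + Z = 5 + G + Z$)
$I{\left(M,Y \right)} = -1$ ($I{\left(M,Y \right)} = 5 - 6 = -1$)
$V{\left(0,5 \right)} I{\left(E,-4 \right)} + F = \left(5 + 0 + 5\right) \left(-1\right) - 4 = 10 \left(-1\right) - 4 = -10 - 4 = -14$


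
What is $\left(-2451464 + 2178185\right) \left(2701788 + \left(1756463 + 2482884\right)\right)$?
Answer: $-1896866431665$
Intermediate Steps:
$\left(-2451464 + 2178185\right) \left(2701788 + \left(1756463 + 2482884\right)\right) = - 273279 \left(2701788 + 4239347\right) = \left(-273279\right) 6941135 = -1896866431665$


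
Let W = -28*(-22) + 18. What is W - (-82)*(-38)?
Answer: -2482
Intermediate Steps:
W = 634 (W = 616 + 18 = 634)
W - (-82)*(-38) = 634 - (-82)*(-38) = 634 - 1*3116 = 634 - 3116 = -2482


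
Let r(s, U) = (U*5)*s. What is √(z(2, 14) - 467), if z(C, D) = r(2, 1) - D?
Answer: I*√471 ≈ 21.703*I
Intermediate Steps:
r(s, U) = 5*U*s (r(s, U) = (5*U)*s = 5*U*s)
z(C, D) = 10 - D (z(C, D) = 5*1*2 - D = 10 - D)
√(z(2, 14) - 467) = √((10 - 1*14) - 467) = √((10 - 14) - 467) = √(-4 - 467) = √(-471) = I*√471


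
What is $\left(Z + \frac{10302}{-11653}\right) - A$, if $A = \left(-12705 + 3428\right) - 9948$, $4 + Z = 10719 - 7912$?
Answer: $\frac{256681982}{11653} \approx 22027.0$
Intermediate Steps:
$Z = 2803$ ($Z = -4 + \left(10719 - 7912\right) = -4 + 2807 = 2803$)
$A = -19225$ ($A = -9277 - 9948 = -19225$)
$\left(Z + \frac{10302}{-11653}\right) - A = \left(2803 + \frac{10302}{-11653}\right) - -19225 = \left(2803 + 10302 \left(- \frac{1}{11653}\right)\right) + 19225 = \left(2803 - \frac{10302}{11653}\right) + 19225 = \frac{32653057}{11653} + 19225 = \frac{256681982}{11653}$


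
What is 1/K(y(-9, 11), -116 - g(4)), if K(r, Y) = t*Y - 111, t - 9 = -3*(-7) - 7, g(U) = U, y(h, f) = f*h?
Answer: -1/2871 ≈ -0.00034831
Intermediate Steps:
t = 23 (t = 9 + (-3*(-7) - 7) = 9 + (21 - 7) = 9 + 14 = 23)
K(r, Y) = -111 + 23*Y (K(r, Y) = 23*Y - 111 = -111 + 23*Y)
1/K(y(-9, 11), -116 - g(4)) = 1/(-111 + 23*(-116 - 1*4)) = 1/(-111 + 23*(-116 - 4)) = 1/(-111 + 23*(-120)) = 1/(-111 - 2760) = 1/(-2871) = -1/2871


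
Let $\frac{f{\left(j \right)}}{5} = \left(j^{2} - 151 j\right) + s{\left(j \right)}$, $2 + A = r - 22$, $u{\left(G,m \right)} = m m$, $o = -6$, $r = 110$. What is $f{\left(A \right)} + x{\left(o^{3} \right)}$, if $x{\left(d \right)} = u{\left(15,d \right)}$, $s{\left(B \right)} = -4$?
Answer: $18686$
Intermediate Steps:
$u{\left(G,m \right)} = m^{2}$
$x{\left(d \right)} = d^{2}$
$A = 86$ ($A = -2 + \left(110 - 22\right) = -2 + 88 = 86$)
$f{\left(j \right)} = -20 - 755 j + 5 j^{2}$ ($f{\left(j \right)} = 5 \left(\left(j^{2} - 151 j\right) - 4\right) = 5 \left(-4 + j^{2} - 151 j\right) = -20 - 755 j + 5 j^{2}$)
$f{\left(A \right)} + x{\left(o^{3} \right)} = \left(-20 - 64930 + 5 \cdot 86^{2}\right) + \left(\left(-6\right)^{3}\right)^{2} = \left(-20 - 64930 + 5 \cdot 7396\right) + \left(-216\right)^{2} = \left(-20 - 64930 + 36980\right) + 46656 = -27970 + 46656 = 18686$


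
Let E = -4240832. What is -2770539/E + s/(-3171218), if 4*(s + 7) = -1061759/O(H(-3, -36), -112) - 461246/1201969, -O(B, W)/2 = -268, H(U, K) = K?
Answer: 2640759968362703675/4041200906727994336 ≈ 0.65346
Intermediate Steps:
O(B, W) = 536 (O(B, W) = -2*(-268) = 536)
s = -1294487782079/2577021536 (s = -7 + (-1061759/536 - 461246/1201969)/4 = -7 + (¼)*(-1276448631327/644255384) = -7 - 1276448631327/2577021536 = -1294487782079/2577021536 ≈ -502.32)
-2770539/E + s/(-3171218) = -2770539/(-4240832) - 1294487782079/2577021536/(-3171218) = -2770539*(-1/4240832) - 1294487782079/2577021536*(-1/3171218) = 2770539/4240832 + 1294487782079/8172297081350848 = 2640759968362703675/4041200906727994336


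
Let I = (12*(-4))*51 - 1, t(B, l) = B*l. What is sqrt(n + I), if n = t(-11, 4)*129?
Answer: 25*I*sqrt(13) ≈ 90.139*I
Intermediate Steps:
n = -5676 (n = -11*4*129 = -44*129 = -5676)
I = -2449 (I = -48*51 - 1 = -2448 - 1 = -2449)
sqrt(n + I) = sqrt(-5676 - 2449) = sqrt(-8125) = 25*I*sqrt(13)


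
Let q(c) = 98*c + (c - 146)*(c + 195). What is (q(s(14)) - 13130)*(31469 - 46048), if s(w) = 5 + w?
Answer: 560504234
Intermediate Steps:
q(c) = 98*c + (-146 + c)*(195 + c)
(q(s(14)) - 13130)*(31469 - 46048) = ((-28470 + (5 + 14)**2 + 147*(5 + 14)) - 13130)*(31469 - 46048) = ((-28470 + 19**2 + 147*19) - 13130)*(-14579) = ((-28470 + 361 + 2793) - 13130)*(-14579) = (-25316 - 13130)*(-14579) = -38446*(-14579) = 560504234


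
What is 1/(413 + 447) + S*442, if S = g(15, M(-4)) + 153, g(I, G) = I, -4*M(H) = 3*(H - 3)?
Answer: 63860161/860 ≈ 74256.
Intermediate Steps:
M(H) = 9/4 - 3*H/4 (M(H) = -3*(H - 3)/4 = -3*(-3 + H)/4 = -(-9 + 3*H)/4 = 9/4 - 3*H/4)
S = 168 (S = 15 + 153 = 168)
1/(413 + 447) + S*442 = 1/(413 + 447) + 168*442 = 1/860 + 74256 = 63860161/860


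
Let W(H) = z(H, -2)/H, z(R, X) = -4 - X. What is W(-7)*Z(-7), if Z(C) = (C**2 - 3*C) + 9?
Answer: 158/7 ≈ 22.571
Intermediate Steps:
Z(C) = 9 + C**2 - 3*C
W(H) = -2/H (W(H) = (-4 - 1*(-2))/H = (-4 + 2)/H = -2/H)
W(-7)*Z(-7) = (-2/(-7))*(9 + (-7)**2 - 3*(-7)) = (-2*(-1/7))*(9 + 49 + 21) = (2/7)*79 = 158/7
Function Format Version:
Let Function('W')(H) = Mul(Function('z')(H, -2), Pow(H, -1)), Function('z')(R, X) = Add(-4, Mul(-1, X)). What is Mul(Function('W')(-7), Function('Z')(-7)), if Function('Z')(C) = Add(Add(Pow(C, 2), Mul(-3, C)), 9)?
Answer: Rational(158, 7) ≈ 22.571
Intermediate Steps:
Function('Z')(C) = Add(9, Pow(C, 2), Mul(-3, C))
Function('W')(H) = Mul(-2, Pow(H, -1)) (Function('W')(H) = Mul(Add(-4, Mul(-1, -2)), Pow(H, -1)) = Mul(Add(-4, 2), Pow(H, -1)) = Mul(-2, Pow(H, -1)))
Mul(Function('W')(-7), Function('Z')(-7)) = Mul(Mul(-2, Pow(-7, -1)), Add(9, Pow(-7, 2), Mul(-3, -7))) = Mul(Mul(-2, Rational(-1, 7)), Add(9, 49, 21)) = Mul(Rational(2, 7), 79) = Rational(158, 7)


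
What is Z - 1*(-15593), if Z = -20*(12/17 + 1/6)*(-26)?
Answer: 818383/51 ≈ 16047.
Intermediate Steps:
Z = 23140/51 (Z = -20*(12*(1/17) + 1*(⅙))*(-26) = -20*(12/17 + ⅙)*(-26) = -20*89/102*(-26) = -890/51*(-26) = 23140/51 ≈ 453.73)
Z - 1*(-15593) = 23140/51 - 1*(-15593) = 23140/51 + 15593 = 818383/51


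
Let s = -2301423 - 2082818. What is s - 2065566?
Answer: -6449807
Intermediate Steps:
s = -4384241
s - 2065566 = -4384241 - 2065566 = -6449807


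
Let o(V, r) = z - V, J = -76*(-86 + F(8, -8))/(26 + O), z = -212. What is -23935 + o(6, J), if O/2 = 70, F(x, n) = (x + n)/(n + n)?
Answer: -24153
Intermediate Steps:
F(x, n) = (n + x)/(2*n) (F(x, n) = (n + x)/((2*n)) = (n + x)*(1/(2*n)) = (n + x)/(2*n))
O = 140 (O = 2*70 = 140)
J = 3268/83 (J = -76*(-86 + (½)*(-8 + 8)/(-8))/(26 + 140) = -76/(166/(-86 + (½)*(-⅛)*0)) = -76/(166/(-86 + 0)) = -76/(166/(-86)) = -76/(166*(-1/86)) = -76/(-83/43) = -76*(-43/83) = 3268/83 ≈ 39.373)
o(V, r) = -212 - V
-23935 + o(6, J) = -23935 + (-212 - 1*6) = -23935 + (-212 - 6) = -23935 - 218 = -24153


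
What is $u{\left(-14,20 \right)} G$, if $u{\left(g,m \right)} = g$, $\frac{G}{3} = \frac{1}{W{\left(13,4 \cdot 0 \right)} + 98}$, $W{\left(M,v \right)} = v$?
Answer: $- \frac{3}{7} \approx -0.42857$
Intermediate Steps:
$G = \frac{3}{98}$ ($G = \frac{3}{4 \cdot 0 + 98} = \frac{3}{0 + 98} = \frac{3}{98} \approx 0.030612$)
$u{\left(-14,20 \right)} G = \left(-14\right) \frac{3}{98} = - \frac{3}{7}$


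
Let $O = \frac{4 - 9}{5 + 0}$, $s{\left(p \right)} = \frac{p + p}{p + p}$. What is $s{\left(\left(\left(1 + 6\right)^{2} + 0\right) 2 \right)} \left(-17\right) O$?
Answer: $17$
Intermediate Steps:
$s{\left(p \right)} = 1$ ($s{\left(p \right)} = \frac{2 p}{2 p} = 2 p \frac{1}{2 p} = 1$)
$O = -1$ ($O = - \frac{5}{5} = \left(-5\right) \frac{1}{5} = -1$)
$s{\left(\left(\left(1 + 6\right)^{2} + 0\right) 2 \right)} \left(-17\right) O = 1 \left(-17\right) \left(-1\right) = \left(-17\right) \left(-1\right) = 17$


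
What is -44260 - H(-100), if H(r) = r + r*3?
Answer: -43860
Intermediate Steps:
H(r) = 4*r (H(r) = r + 3*r = 4*r)
-44260 - H(-100) = -44260 - 4*(-100) = -44260 - 1*(-400) = -44260 + 400 = -43860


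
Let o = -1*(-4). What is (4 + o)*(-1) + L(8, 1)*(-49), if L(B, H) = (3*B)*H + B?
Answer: -1576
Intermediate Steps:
o = 4
L(B, H) = B + 3*B*H (L(B, H) = 3*B*H + B = B + 3*B*H)
(4 + o)*(-1) + L(8, 1)*(-49) = (4 + 4)*(-1) + (8*(1 + 3*1))*(-49) = 8*(-1) + (8*(1 + 3))*(-49) = -8 + (8*4)*(-49) = -8 + 32*(-49) = -8 - 1568 = -1576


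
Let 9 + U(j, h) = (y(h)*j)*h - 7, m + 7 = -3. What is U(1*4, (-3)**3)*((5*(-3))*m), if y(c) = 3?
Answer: -51000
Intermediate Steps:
m = -10 (m = -7 - 3 = -10)
U(j, h) = -16 + 3*h*j (U(j, h) = -9 + ((3*j)*h - 7) = -9 + (3*h*j - 7) = -9 + (-7 + 3*h*j) = -16 + 3*h*j)
U(1*4, (-3)**3)*((5*(-3))*m) = (-16 + 3*(-3)**3*(1*4))*((5*(-3))*(-10)) = (-16 + 3*(-27)*4)*(-15*(-10)) = (-16 - 324)*150 = -340*150 = -51000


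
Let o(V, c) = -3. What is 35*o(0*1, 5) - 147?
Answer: -252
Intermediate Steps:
35*o(0*1, 5) - 147 = 35*(-3) - 147 = -105 - 147 = -252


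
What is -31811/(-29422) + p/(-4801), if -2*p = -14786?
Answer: -64792235/141255022 ≈ -0.45869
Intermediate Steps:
p = 7393 (p = -1/2*(-14786) = 7393)
-31811/(-29422) + p/(-4801) = -31811/(-29422) + 7393/(-4801) = -31811*(-1/29422) + 7393*(-1/4801) = 31811/29422 - 7393/4801 = -64792235/141255022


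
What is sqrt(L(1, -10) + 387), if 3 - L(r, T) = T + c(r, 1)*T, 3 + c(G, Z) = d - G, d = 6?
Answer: 2*sqrt(105) ≈ 20.494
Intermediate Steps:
c(G, Z) = 3 - G (c(G, Z) = -3 + (6 - G) = 3 - G)
L(r, T) = 3 - T - T*(3 - r) (L(r, T) = 3 - (T + (3 - r)*T) = 3 - (T + T*(3 - r)) = 3 + (-T - T*(3 - r)) = 3 - T - T*(3 - r))
sqrt(L(1, -10) + 387) = sqrt((3 - 1*(-10) - 10*(-3 + 1)) + 387) = sqrt((3 + 10 - 10*(-2)) + 387) = sqrt((3 + 10 + 20) + 387) = sqrt(33 + 387) = sqrt(420) = 2*sqrt(105)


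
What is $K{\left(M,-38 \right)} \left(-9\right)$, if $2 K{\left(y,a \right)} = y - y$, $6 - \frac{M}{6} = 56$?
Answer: $0$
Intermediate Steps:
$M = -300$ ($M = 36 - 336 = -300$)
$K{\left(y,a \right)} = 0$ ($K{\left(y,a \right)} = \frac{y - y}{2} = \frac{1}{2} \cdot 0 = 0$)
$K{\left(M,-38 \right)} \left(-9\right) = 0 \left(-9\right) = 0$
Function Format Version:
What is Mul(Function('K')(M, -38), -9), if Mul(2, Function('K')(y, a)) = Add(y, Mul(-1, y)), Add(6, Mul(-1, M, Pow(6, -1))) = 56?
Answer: 0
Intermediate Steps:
M = -300 (M = Add(36, Mul(-6, 56)) = Add(36, -336) = -300)
Function('K')(y, a) = 0 (Function('K')(y, a) = Mul(Rational(1, 2), Add(y, Mul(-1, y))) = Mul(Rational(1, 2), 0) = 0)
Mul(Function('K')(M, -38), -9) = Mul(0, -9) = 0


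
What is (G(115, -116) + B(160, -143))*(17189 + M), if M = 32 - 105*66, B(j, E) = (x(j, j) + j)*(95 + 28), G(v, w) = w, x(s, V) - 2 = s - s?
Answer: 203864710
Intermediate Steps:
x(s, V) = 2 (x(s, V) = 2 + (s - s) = 2 + 0 = 2)
B(j, E) = 246 + 123*j (B(j, E) = (2 + j)*(95 + 28) = (2 + j)*123 = 246 + 123*j)
M = -6898 (M = 32 - 6930 = -6898)
(G(115, -116) + B(160, -143))*(17189 + M) = (-116 + (246 + 123*160))*(17189 - 6898) = (-116 + (246 + 19680))*10291 = (-116 + 19926)*10291 = 19810*10291 = 203864710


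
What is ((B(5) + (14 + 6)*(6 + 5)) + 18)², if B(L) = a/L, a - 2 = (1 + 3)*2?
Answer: 57600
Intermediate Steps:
a = 10 (a = 2 + (1 + 3)*2 = 2 + 4*2 = 2 + 8 = 10)
B(L) = 10/L
((B(5) + (14 + 6)*(6 + 5)) + 18)² = ((10/5 + (14 + 6)*(6 + 5)) + 18)² = ((10*(⅕) + 20*11) + 18)² = ((2 + 220) + 18)² = (222 + 18)² = 240² = 57600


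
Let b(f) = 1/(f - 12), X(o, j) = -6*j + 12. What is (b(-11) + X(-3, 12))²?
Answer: 1907161/529 ≈ 3605.2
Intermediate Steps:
X(o, j) = 12 - 6*j
b(f) = 1/(-12 + f)
(b(-11) + X(-3, 12))² = (1/(-12 - 11) + (12 - 6*12))² = (1/(-23) + (12 - 72))² = (-1/23 - 60)² = (-1381/23)² = 1907161/529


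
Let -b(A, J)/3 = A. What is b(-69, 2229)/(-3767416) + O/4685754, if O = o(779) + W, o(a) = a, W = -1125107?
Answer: -706130207921/2942197431944 ≈ -0.24000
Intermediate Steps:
b(A, J) = -3*A
O = -1124328 (O = 779 - 1125107 = -1124328)
b(-69, 2229)/(-3767416) + O/4685754 = -3*(-69)/(-3767416) - 1124328/4685754 = 207*(-1/3767416) - 1124328*1/4685754 = -207/3767416 - 187388/780959 = -706130207921/2942197431944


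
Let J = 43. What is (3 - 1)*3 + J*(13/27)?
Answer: 721/27 ≈ 26.704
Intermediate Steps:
(3 - 1)*3 + J*(13/27) = (3 - 1)*3 + 43*(13/27) = 2*3 + 43*(13*(1/27)) = 6 + 43*(13/27) = 6 + 559/27 = 721/27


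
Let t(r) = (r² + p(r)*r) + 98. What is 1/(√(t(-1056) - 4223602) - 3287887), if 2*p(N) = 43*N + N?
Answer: -3287887/10810179500145 - 4*√1339039/10810179500145 ≈ -3.0458e-7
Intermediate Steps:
p(N) = 22*N (p(N) = (43*N + N)/2 = (44*N)/2 = 22*N)
t(r) = 98 + 23*r² (t(r) = (r² + (22*r)*r) + 98 = (r² + 22*r²) + 98 = 23*r² + 98 = 98 + 23*r²)
1/(√(t(-1056) - 4223602) - 3287887) = 1/(√((98 + 23*(-1056)²) - 4223602) - 3287887) = 1/(√((98 + 23*1115136) - 4223602) - 3287887) = 1/(√((98 + 25648128) - 4223602) - 3287887) = 1/(√(25648226 - 4223602) - 3287887) = 1/(√21424624 - 3287887) = 1/(4*√1339039 - 3287887) = 1/(-3287887 + 4*√1339039)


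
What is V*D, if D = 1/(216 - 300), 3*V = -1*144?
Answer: 4/7 ≈ 0.57143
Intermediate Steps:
V = -48 (V = (-1*144)/3 = (1/3)*(-144) = -48)
D = -1/84 (D = 1/(-84) = -1/84 ≈ -0.011905)
V*D = -48*(-1/84) = 4/7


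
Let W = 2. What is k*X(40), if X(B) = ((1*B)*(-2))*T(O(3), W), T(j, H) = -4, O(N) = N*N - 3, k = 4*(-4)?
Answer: -5120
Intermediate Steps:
k = -16
O(N) = -3 + N**2 (O(N) = N**2 - 3 = -3 + N**2)
X(B) = 8*B (X(B) = ((1*B)*(-2))*(-4) = (B*(-2))*(-4) = -2*B*(-4) = 8*B)
k*X(40) = -128*40 = -16*320 = -5120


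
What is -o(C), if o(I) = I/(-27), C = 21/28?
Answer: 1/36 ≈ 0.027778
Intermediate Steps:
C = ¾ (C = 21*(1/28) = ¾ ≈ 0.75000)
o(I) = -I/27 (o(I) = I*(-1/27) = -I/27)
-o(C) = -(-1)*3/(27*4) = -1*(-1/36) = 1/36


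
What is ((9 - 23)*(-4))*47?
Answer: 2632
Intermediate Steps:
((9 - 23)*(-4))*47 = -14*(-4)*47 = 56*47 = 2632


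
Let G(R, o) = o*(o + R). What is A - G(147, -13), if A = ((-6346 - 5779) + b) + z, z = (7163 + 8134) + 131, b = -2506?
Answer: 2539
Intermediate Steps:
G(R, o) = o*(R + o)
z = 15428 (z = 15297 + 131 = 15428)
A = 797 (A = ((-6346 - 5779) - 2506) + 15428 = (-12125 - 2506) + 15428 = -14631 + 15428 = 797)
A - G(147, -13) = 797 - (-13)*(147 - 13) = 797 - (-13)*134 = 797 - 1*(-1742) = 797 + 1742 = 2539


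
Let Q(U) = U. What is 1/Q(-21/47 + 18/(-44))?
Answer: -1034/885 ≈ -1.1684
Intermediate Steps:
1/Q(-21/47 + 18/(-44)) = 1/(-21/47 + 18/(-44)) = 1/(-21*1/47 + 18*(-1/44)) = 1/(-21/47 - 9/22) = 1/(-885/1034) = -1034/885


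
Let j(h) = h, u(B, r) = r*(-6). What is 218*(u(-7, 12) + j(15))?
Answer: -12426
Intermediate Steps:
u(B, r) = -6*r
218*(u(-7, 12) + j(15)) = 218*(-6*12 + 15) = 218*(-72 + 15) = 218*(-57) = -12426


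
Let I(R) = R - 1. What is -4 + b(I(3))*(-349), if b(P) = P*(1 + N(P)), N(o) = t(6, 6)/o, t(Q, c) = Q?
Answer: -2796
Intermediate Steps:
I(R) = -1 + R
N(o) = 6/o
b(P) = P*(1 + 6/P)
-4 + b(I(3))*(-349) = -4 + (6 + (-1 + 3))*(-349) = -4 + (6 + 2)*(-349) = -4 + 8*(-349) = -4 - 2792 = -2796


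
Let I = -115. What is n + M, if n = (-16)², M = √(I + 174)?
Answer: 256 + √59 ≈ 263.68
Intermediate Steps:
M = √59 (M = √(-115 + 174) = √59 ≈ 7.6811)
n = 256
n + M = 256 + √59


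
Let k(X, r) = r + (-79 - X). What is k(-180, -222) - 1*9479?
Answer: -9600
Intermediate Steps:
k(X, r) = -79 + r - X
k(-180, -222) - 1*9479 = (-79 - 222 - 1*(-180)) - 1*9479 = (-79 - 222 + 180) - 9479 = -121 - 9479 = -9600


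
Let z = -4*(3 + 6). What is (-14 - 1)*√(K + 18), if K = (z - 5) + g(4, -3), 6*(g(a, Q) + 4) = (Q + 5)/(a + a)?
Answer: -5*I*√3882/4 ≈ -77.882*I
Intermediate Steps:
g(a, Q) = -4 + (5 + Q)/(12*a) (g(a, Q) = -4 + ((Q + 5)/(a + a))/6 = -4 + ((5 + Q)/((2*a)))/6 = -4 + ((5 + Q)*(1/(2*a)))/6 = -4 + ((5 + Q)/(2*a))/6 = -4 + (5 + Q)/(12*a))
z = -36 (z = -4*9 = -36)
K = -1079/24 (K = (-36 - 5) + (1/12)*(5 - 3 - 48*4)/4 = -41 + (1/12)*(¼)*(5 - 3 - 192) = -41 + (1/12)*(¼)*(-190) = -41 - 95/24 = -1079/24 ≈ -44.958)
(-14 - 1)*√(K + 18) = (-14 - 1)*√(-1079/24 + 18) = -5*I*√3882/4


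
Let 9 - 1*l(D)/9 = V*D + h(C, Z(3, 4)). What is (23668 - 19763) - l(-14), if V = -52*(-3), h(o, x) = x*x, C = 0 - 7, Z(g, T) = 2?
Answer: -15796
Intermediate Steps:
C = -7
h(o, x) = x**2
V = 156
l(D) = 45 - 1404*D (l(D) = 81 - 9*(156*D + 2**2) = 81 - 9*(156*D + 4) = 81 - 9*(4 + 156*D) = 81 + (-36 - 1404*D) = 45 - 1404*D)
(23668 - 19763) - l(-14) = (23668 - 19763) - (45 - 1404*(-14)) = 3905 - (45 + 19656) = 3905 - 1*19701 = 3905 - 19701 = -15796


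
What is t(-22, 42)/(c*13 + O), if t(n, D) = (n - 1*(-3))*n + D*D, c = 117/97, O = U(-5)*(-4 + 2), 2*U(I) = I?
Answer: 105827/1003 ≈ 105.51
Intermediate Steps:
U(I) = I/2
O = 5 (O = ((1/2)*(-5))*(-4 + 2) = -5/2*(-2) = 5)
c = 117/97 (c = 117*(1/97) = 117/97 ≈ 1.2062)
t(n, D) = D**2 + n*(3 + n) (t(n, D) = (n + 3)*n + D**2 = (3 + n)*n + D**2 = n*(3 + n) + D**2 = D**2 + n*(3 + n))
t(-22, 42)/(c*13 + O) = (42**2 + (-22)**2 + 3*(-22))/((117/97)*13 + 5) = (1764 + 484 - 66)/(1521/97 + 5) = 2182/(2006/97) = 2182*(97/2006) = 105827/1003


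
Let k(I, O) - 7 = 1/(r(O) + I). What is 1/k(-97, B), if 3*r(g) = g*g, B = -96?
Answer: 2975/20826 ≈ 0.14285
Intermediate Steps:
r(g) = g²/3 (r(g) = (g*g)/3 = g²/3)
k(I, O) = 7 + 1/(I + O²/3) (k(I, O) = 7 + 1/(O²/3 + I) = 7 + 1/(I + O²/3))
1/k(-97, B) = 1/((3 + 7*(-96)² + 21*(-97))/((-96)² + 3*(-97))) = 1/((3 + 7*9216 - 2037)/(9216 - 291)) = 1/((3 + 64512 - 2037)/8925) = 1/((1/8925)*62478) = 1/(20826/2975) = 2975/20826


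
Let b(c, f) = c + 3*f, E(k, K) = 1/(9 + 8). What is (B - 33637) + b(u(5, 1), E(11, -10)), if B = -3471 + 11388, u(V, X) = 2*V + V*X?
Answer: -436982/17 ≈ -25705.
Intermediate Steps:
E(k, K) = 1/17
B = 7917
(B - 33637) + b(u(5, 1), E(11, -10)) = (7917 - 33637) + (5*(2 + 1) + 3*(1/17)) = -25720 + (5*3 + 3/17) = -25720 + (15 + 3/17) = -25720 + 258/17 = -436982/17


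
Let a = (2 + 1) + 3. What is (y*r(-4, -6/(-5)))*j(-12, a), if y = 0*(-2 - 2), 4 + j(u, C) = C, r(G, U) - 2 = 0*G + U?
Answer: 0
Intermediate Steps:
r(G, U) = 2 + U (r(G, U) = 2 + (0*G + U) = 2 + (0 + U) = 2 + U)
a = 6 (a = 3 + 3 = 6)
j(u, C) = -4 + C
y = 0 (y = 0*(-4) = 0)
(y*r(-4, -6/(-5)))*j(-12, a) = (0*(2 - 6/(-5)))*(-4 + 6) = (0*(2 - 6*(-⅕)))*2 = (0*(2 + 6/5))*2 = (0*(16/5))*2 = 0*2 = 0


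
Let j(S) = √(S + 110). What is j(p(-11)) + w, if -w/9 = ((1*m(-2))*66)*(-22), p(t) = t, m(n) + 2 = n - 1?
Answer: -65340 + 3*√11 ≈ -65330.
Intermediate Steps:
m(n) = -3 + n (m(n) = -2 + (n - 1) = -2 + (-1 + n) = -3 + n)
j(S) = √(110 + S)
w = -65340 (w = -9*(1*(-3 - 2))*66*(-22) = -9*(1*(-5))*66*(-22) = -9*(-5*66)*(-22) = -(-2970)*(-22) = -9*7260 = -65340)
j(p(-11)) + w = √(110 - 11) - 65340 = √99 - 65340 = 3*√11 - 65340 = -65340 + 3*√11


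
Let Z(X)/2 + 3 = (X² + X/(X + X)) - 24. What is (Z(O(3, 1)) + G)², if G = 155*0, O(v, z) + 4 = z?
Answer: 1225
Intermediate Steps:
O(v, z) = -4 + z
Z(X) = -53 + 2*X² (Z(X) = -6 + 2*((X² + X/(X + X)) - 24) = -6 + 2*((X² + X/((2*X))) - 24) = -6 + 2*((X² + (1/(2*X))*X) - 24) = -6 + 2*((X² + ½) - 24) = -6 + 2*((½ + X²) - 24) = -6 + 2*(-47/2 + X²) = -6 + (-47 + 2*X²) = -53 + 2*X²)
G = 0
(Z(O(3, 1)) + G)² = ((-53 + 2*(-4 + 1)²) + 0)² = ((-53 + 2*(-3)²) + 0)² = ((-53 + 2*9) + 0)² = ((-53 + 18) + 0)² = (-35 + 0)² = (-35)² = 1225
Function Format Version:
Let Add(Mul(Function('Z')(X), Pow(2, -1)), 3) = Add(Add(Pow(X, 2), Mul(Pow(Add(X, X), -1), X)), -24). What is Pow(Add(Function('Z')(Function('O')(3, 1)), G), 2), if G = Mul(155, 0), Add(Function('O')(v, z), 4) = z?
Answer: 1225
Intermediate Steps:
Function('O')(v, z) = Add(-4, z)
Function('Z')(X) = Add(-53, Mul(2, Pow(X, 2))) (Function('Z')(X) = Add(-6, Mul(2, Add(Add(Pow(X, 2), Mul(Pow(Add(X, X), -1), X)), -24))) = Add(-6, Mul(2, Add(Add(Pow(X, 2), Mul(Pow(Mul(2, X), -1), X)), -24))) = Add(-6, Mul(2, Add(Add(Pow(X, 2), Mul(Mul(Rational(1, 2), Pow(X, -1)), X)), -24))) = Add(-6, Mul(2, Add(Add(Pow(X, 2), Rational(1, 2)), -24))) = Add(-6, Mul(2, Add(Add(Rational(1, 2), Pow(X, 2)), -24))) = Add(-6, Mul(2, Add(Rational(-47, 2), Pow(X, 2)))) = Add(-6, Add(-47, Mul(2, Pow(X, 2)))) = Add(-53, Mul(2, Pow(X, 2))))
G = 0
Pow(Add(Function('Z')(Function('O')(3, 1)), G), 2) = Pow(Add(Add(-53, Mul(2, Pow(Add(-4, 1), 2))), 0), 2) = Pow(Add(Add(-53, Mul(2, Pow(-3, 2))), 0), 2) = Pow(Add(Add(-53, Mul(2, 9)), 0), 2) = Pow(Add(Add(-53, 18), 0), 2) = Pow(Add(-35, 0), 2) = Pow(-35, 2) = 1225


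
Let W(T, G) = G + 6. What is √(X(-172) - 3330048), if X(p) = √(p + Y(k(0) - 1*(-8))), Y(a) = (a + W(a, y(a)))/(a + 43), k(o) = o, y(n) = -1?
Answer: √(-8661454848 + 51*I*√446709)/51 ≈ 0.0035908 + 1824.8*I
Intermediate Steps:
W(T, G) = 6 + G
Y(a) = (5 + a)/(43 + a) (Y(a) = (a + (6 - 1))/(a + 43) = (a + 5)/(43 + a) = (5 + a)/(43 + a))
X(p) = √(13/51 + p) (X(p) = √(p + (5 + (0 - 1*(-8)))/(43 + (0 - 1*(-8)))) = √(p + (5 + (0 + 8))/(43 + (0 + 8))) = √(p + (5 + 8)/(43 + 8)) = √(p + 13/51) = √(13/51 + p))
√(X(-172) - 3330048) = √(√(663 + 2601*(-172))/51 - 3330048) = √(√(663 - 447372)/51 - 3330048) = √(√(-446709)/51 - 3330048) = √((I*√446709)/51 - 3330048) = √(I*√446709/51 - 3330048) = √(-3330048 + I*√446709/51)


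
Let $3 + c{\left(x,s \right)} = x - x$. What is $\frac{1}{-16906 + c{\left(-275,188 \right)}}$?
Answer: $- \frac{1}{16909} \approx -5.914 \cdot 10^{-5}$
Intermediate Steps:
$c{\left(x,s \right)} = -3$ ($c{\left(x,s \right)} = -3 + \left(x - x\right) = -3 + 0 = -3$)
$\frac{1}{-16906 + c{\left(-275,188 \right)}} = \frac{1}{-16906 - 3} = \frac{1}{-16909} = - \frac{1}{16909}$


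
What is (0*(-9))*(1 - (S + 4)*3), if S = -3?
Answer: 0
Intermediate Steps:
(0*(-9))*(1 - (S + 4)*3) = (0*(-9))*(1 - (-3 + 4)*3) = 0*(1 - 3) = 0*(-2) = 0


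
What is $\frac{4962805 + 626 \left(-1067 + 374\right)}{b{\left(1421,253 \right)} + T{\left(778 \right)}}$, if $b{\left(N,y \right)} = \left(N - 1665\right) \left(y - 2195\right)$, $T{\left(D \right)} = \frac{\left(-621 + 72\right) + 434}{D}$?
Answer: $\frac{3523551886}{368653629} \approx 9.5579$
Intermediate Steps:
$T{\left(D \right)} = - \frac{115}{D}$ ($T{\left(D \right)} = \frac{-549 + 434}{D} = - \frac{115}{D}$)
$b{\left(N,y \right)} = \left(-2195 + y\right) \left(-1665 + N\right)$ ($b{\left(N,y \right)} = \left(-1665 + N\right) \left(-2195 + y\right) = \left(-2195 + y\right) \left(-1665 + N\right)$)
$\frac{4962805 + 626 \left(-1067 + 374\right)}{b{\left(1421,253 \right)} + T{\left(778 \right)}} = \frac{4962805 + 626 \left(-1067 + 374\right)}{\left(3654675 - 3119095 - 421245 + 1421 \cdot 253\right) - \frac{115}{778}} = \frac{4962805 + 626 \left(-693\right)}{\left(3654675 - 3119095 - 421245 + 359513\right) - \frac{115}{778}} = \frac{4962805 - 433818}{473848 - \frac{115}{778}} = \frac{4528987}{\frac{368653629}{778}} = 4528987 \cdot \frac{778}{368653629} = \frac{3523551886}{368653629}$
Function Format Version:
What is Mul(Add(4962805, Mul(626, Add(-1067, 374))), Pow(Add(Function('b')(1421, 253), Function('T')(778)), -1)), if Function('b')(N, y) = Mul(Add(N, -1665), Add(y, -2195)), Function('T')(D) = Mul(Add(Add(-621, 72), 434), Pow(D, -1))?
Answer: Rational(3523551886, 368653629) ≈ 9.5579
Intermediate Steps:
Function('T')(D) = Mul(-115, Pow(D, -1)) (Function('T')(D) = Mul(Add(-549, 434), Pow(D, -1)) = Mul(-115, Pow(D, -1)))
Function('b')(N, y) = Mul(Add(-2195, y), Add(-1665, N)) (Function('b')(N, y) = Mul(Add(-1665, N), Add(-2195, y)) = Mul(Add(-2195, y), Add(-1665, N)))
Mul(Add(4962805, Mul(626, Add(-1067, 374))), Pow(Add(Function('b')(1421, 253), Function('T')(778)), -1)) = Mul(Add(4962805, Mul(626, Add(-1067, 374))), Pow(Add(Add(3654675, Mul(-2195, 1421), Mul(-1665, 253), Mul(1421, 253)), Mul(-115, Pow(778, -1))), -1)) = Mul(Add(4962805, Mul(626, -693)), Pow(Add(Add(3654675, -3119095, -421245, 359513), Mul(-115, Rational(1, 778))), -1)) = Mul(Add(4962805, -433818), Pow(Add(473848, Rational(-115, 778)), -1)) = Mul(4528987, Pow(Rational(368653629, 778), -1)) = Mul(4528987, Rational(778, 368653629)) = Rational(3523551886, 368653629)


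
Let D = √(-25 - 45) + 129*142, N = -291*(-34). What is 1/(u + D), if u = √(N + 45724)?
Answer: 1/(18318 + √55618 + I*√70) ≈ 5.3897e-5 - 2.43e-8*I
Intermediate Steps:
N = 9894
u = √55618 (u = √(9894 + 45724) = √55618 ≈ 235.83)
D = 18318 + I*√70 (D = √(-70) + 18318 = I*√70 + 18318 = 18318 + I*√70 ≈ 18318.0 + 8.3666*I)
1/(u + D) = 1/(√55618 + (18318 + I*√70)) = 1/(18318 + √55618 + I*√70)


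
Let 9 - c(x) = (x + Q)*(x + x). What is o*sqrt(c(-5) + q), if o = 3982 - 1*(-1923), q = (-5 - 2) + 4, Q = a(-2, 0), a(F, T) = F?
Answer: 47240*I ≈ 47240.0*I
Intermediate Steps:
Q = -2
q = -3 (q = -7 + 4 = -3)
c(x) = 9 - 2*x*(-2 + x) (c(x) = 9 - (x - 2)*(x + x) = 9 - (-2 + x)*2*x = 9 - 2*x*(-2 + x))
o = 5905 (o = 3982 + 1923 = 5905)
o*sqrt(c(-5) + q) = 5905*sqrt((9 - 2*(-5)**2 + 4*(-5)) - 3) = 5905*sqrt((9 - 2*25 - 20) - 3) = 5905*sqrt((9 - 50 - 20) - 3) = 5905*sqrt(-61 - 3) = 5905*sqrt(-64) = 5905*(8*I) = 47240*I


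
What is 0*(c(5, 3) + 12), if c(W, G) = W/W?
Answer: 0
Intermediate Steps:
c(W, G) = 1
0*(c(5, 3) + 12) = 0*(1 + 12) = 0*13 = 0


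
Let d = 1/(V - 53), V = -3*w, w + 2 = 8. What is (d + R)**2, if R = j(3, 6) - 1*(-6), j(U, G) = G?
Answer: 724201/5041 ≈ 143.66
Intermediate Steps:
w = 6 (w = -2 + 8 = 6)
V = -18 (V = -3*6 = -18)
d = -1/71 (d = 1/(-18 - 53) = 1/(-71) = -1/71 ≈ -0.014085)
R = 12 (R = 6 - 1*(-6) = 6 + 6 = 12)
(d + R)**2 = (-1/71 + 12)**2 = (851/71)**2 = 724201/5041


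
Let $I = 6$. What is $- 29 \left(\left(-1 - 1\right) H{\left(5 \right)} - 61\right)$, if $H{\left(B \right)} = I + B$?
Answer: $2407$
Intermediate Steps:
$H{\left(B \right)} = 6 + B$
$- 29 \left(\left(-1 - 1\right) H{\left(5 \right)} - 61\right) = - 29 \left(\left(-1 - 1\right) \left(6 + 5\right) - 61\right) = - 29 \left(\left(-2\right) 11 - 61\right) = - 29 \left(-22 - 61\right) = \left(-29\right) \left(-83\right) = 2407$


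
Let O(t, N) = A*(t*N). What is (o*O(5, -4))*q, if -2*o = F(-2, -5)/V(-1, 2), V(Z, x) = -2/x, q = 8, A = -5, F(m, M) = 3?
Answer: 1200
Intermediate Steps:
O(t, N) = -5*N*t (O(t, N) = -5*t*N = -5*N*t)
o = 3/2 (o = -3/(2*((-2/2))) = -3/(2*((-2*1/2))) = -3/(2*(-1)) = -3*(-1)/2 = -1/2*(-3) = 3/2 ≈ 1.5000)
(o*O(5, -4))*q = (3*(-5*(-4)*5)/2)*8 = ((3/2)*100)*8 = 150*8 = 1200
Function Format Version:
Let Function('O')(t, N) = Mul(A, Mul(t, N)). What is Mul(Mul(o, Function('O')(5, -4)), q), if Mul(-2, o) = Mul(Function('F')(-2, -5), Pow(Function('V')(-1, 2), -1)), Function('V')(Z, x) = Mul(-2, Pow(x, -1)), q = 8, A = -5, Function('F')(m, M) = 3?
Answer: 1200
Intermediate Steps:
Function('O')(t, N) = Mul(-5, N, t) (Function('O')(t, N) = Mul(-5, Mul(t, N)) = Mul(-5, Mul(N, t)) = Mul(-5, N, t))
o = Rational(3, 2) (o = Mul(Rational(-1, 2), Mul(3, Pow(Mul(-2, Pow(2, -1)), -1))) = Mul(Rational(-1, 2), Mul(3, Pow(Mul(-2, Rational(1, 2)), -1))) = Mul(Rational(-1, 2), Mul(3, Pow(-1, -1))) = Mul(Rational(-1, 2), Mul(3, -1)) = Mul(Rational(-1, 2), -3) = Rational(3, 2) ≈ 1.5000)
Mul(Mul(o, Function('O')(5, -4)), q) = Mul(Mul(Rational(3, 2), Mul(-5, -4, 5)), 8) = Mul(Mul(Rational(3, 2), 100), 8) = Mul(150, 8) = 1200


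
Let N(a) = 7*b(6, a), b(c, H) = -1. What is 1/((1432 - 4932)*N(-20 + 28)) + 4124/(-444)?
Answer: -25259389/2719500 ≈ -9.2883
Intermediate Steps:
N(a) = -7 (N(a) = 7*(-1) = -7)
1/((1432 - 4932)*N(-20 + 28)) + 4124/(-444) = 1/((1432 - 4932)*(-7)) + 4124/(-444) = -⅐/(-3500) + 4124*(-1/444) = -1/3500*(-⅐) - 1031/111 = 1/24500 - 1031/111 = -25259389/2719500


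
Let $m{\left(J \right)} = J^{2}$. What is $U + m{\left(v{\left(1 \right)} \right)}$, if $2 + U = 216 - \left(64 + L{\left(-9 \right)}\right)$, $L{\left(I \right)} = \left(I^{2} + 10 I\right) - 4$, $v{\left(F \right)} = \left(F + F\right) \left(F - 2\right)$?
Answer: $167$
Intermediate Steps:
$v{\left(F \right)} = 2 F \left(-2 + F\right)$
$L{\left(I \right)} = -4 + I^{2} + 10 I$
$U = 163$ ($U = -2 + \left(216 - \left(141 - 90\right)\right) = -2 + \left(216 - 51\right) = -2 + 165 = 163$)
$U + m{\left(v{\left(1 \right)} \right)} = 163 + \left(2 \cdot 1 \left(-2 + 1\right)\right)^{2} = 163 + \left(2 \cdot 1 \left(-1\right)\right)^{2} = 163 + \left(-2\right)^{2} = 163 + 4 = 167$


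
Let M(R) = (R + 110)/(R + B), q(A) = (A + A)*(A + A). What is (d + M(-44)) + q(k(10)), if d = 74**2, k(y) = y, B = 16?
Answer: 82231/14 ≈ 5873.6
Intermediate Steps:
q(A) = 4*A**2 (q(A) = (2*A)*(2*A) = 4*A**2)
M(R) = (110 + R)/(16 + R) (M(R) = (R + 110)/(R + 16) = (110 + R)/(16 + R))
d = 5476
(d + M(-44)) + q(k(10)) = (5476 + (110 - 44)/(16 - 44)) + 4*10**2 = (5476 + 66/(-28)) + 4*100 = (5476 - 1/28*66) + 400 = (5476 - 33/14) + 400 = 76631/14 + 400 = 82231/14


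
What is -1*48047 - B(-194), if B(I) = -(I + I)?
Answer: -48435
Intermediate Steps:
B(I) = -2*I
-1*48047 - B(-194) = -1*48047 - (-2)*(-194) = -48047 - 1*388 = -48047 - 388 = -48435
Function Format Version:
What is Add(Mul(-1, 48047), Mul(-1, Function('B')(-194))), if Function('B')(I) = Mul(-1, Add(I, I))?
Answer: -48435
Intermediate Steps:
Function('B')(I) = Mul(-2, I) (Function('B')(I) = Mul(-1, Mul(2, I)) = Mul(-2, I))
Add(Mul(-1, 48047), Mul(-1, Function('B')(-194))) = Add(Mul(-1, 48047), Mul(-1, Mul(-2, -194))) = Add(-48047, Mul(-1, 388)) = Add(-48047, -388) = -48435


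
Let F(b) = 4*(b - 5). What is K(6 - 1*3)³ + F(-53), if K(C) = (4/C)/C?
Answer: -169064/729 ≈ -231.91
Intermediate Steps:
K(C) = 4/C²
F(b) = -20 + 4*b (F(b) = 4*(-5 + b) = -20 + 4*b)
K(6 - 1*3)³ + F(-53) = (4/(6 - 1*3)²)³ + (-20 + 4*(-53)) = (4/(6 - 3)²)³ + (-20 - 212) = (4/3²)³ - 232 = (4*(⅑))³ - 232 = (4/9)³ - 232 = 64/729 - 232 = -169064/729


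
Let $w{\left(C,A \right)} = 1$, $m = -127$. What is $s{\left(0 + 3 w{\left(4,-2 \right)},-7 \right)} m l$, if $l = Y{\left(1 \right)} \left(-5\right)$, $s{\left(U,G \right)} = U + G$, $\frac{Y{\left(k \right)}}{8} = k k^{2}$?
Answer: $-20320$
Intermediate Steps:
$Y{\left(k \right)} = 8 k^{3}$ ($Y{\left(k \right)} = 8 k k^{2} = 8 k^{3}$)
$s{\left(U,G \right)} = G + U$
$l = -40$ ($l = 8 \cdot 1^{3} \left(-5\right) = 8 \cdot 1 \left(-5\right) = 8 \left(-5\right) = -40$)
$s{\left(0 + 3 w{\left(4,-2 \right)},-7 \right)} m l = \left(-7 + \left(0 + 3 \cdot 1\right)\right) \left(-127\right) \left(-40\right) = \left(-7 + \left(0 + 3\right)\right) \left(-127\right) \left(-40\right) = \left(-7 + 3\right) \left(-127\right) \left(-40\right) = \left(-4\right) \left(-127\right) \left(-40\right) = 508 \left(-40\right) = -20320$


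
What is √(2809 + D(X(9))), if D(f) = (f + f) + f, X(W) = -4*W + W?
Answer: 2*√682 ≈ 52.230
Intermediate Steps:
X(W) = -3*W
D(f) = 3*f (D(f) = 2*f + f = 3*f)
√(2809 + D(X(9))) = √(2809 + 3*(-3*9)) = √(2809 + 3*(-27)) = √(2809 - 81) = √2728 = 2*√682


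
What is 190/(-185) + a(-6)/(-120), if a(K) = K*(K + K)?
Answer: -301/185 ≈ -1.6270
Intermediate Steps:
a(K) = 2*K² (a(K) = K*(2*K) = 2*K²)
190/(-185) + a(-6)/(-120) = 190/(-185) + (2*(-6)²)/(-120) = 190*(-1/185) + (2*36)*(-1/120) = -38/37 + 72*(-1/120) = -38/37 - ⅗ = -301/185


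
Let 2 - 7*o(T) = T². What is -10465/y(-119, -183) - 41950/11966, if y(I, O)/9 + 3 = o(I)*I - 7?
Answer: -45499433170/12960595971 ≈ -3.5106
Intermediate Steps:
o(T) = 2/7 - T²/7
y(I, O) = -90 + 9*I*(2/7 - I²/7) (y(I, O) = -27 + 9*((2/7 - I²/7)*I - 7) = -27 + 9*(I*(2/7 - I²/7) - 7) = -27 + 9*(-7 + I*(2/7 - I²/7)) = -27 + (-63 + 9*I*(2/7 - I²/7)) = -90 + 9*I*(2/7 - I²/7))
-10465/y(-119, -183) - 41950/11966 = -10465/(-90 - 9/7*(-119)³ + (18/7)*(-119)) - 41950/11966 = -10465/(-90 - 9/7*(-1685159) - 306) - 41950*1/11966 = -10465/(-90 + 2166633 - 306) - 20975/5983 = -10465/2166237 - 20975/5983 = -45499433170/12960595971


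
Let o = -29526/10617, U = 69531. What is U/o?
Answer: -35152887/1406 ≈ -25002.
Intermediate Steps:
o = -9842/3539 (o = -29526*1/10617 = -9842/3539 ≈ -2.7810)
U/o = 69531/(-9842/3539) = 69531*(-3539/9842) = -35152887/1406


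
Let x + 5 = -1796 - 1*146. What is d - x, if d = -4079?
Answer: -2132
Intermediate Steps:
x = -1947 (x = -5 + (-1796 - 1*146) = -5 + (-1796 - 146) = -5 - 1942 = -1947)
d - x = -4079 - 1*(-1947) = -4079 + 1947 = -2132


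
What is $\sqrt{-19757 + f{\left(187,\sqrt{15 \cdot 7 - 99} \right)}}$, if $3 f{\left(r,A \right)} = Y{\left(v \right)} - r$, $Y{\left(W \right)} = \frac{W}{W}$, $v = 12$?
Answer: $i \sqrt{19819} \approx 140.78 i$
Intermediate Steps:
$Y{\left(W \right)} = 1$
$f{\left(r,A \right)} = \frac{1}{3} - \frac{r}{3}$ ($f{\left(r,A \right)} = \frac{1 - r}{3} = \frac{1}{3} - \frac{r}{3}$)
$\sqrt{-19757 + f{\left(187,\sqrt{15 \cdot 7 - 99} \right)}} = \sqrt{-19757 + \left(\frac{1}{3} - \frac{187}{3}\right)} = \sqrt{-19757 - 62} = \sqrt{-19819} = i \sqrt{19819}$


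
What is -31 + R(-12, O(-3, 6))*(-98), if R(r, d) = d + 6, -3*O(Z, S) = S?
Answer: -423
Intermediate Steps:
O(Z, S) = -S/3
R(r, d) = 6 + d
-31 + R(-12, O(-3, 6))*(-98) = -31 + (6 - 1/3*6)*(-98) = -31 + (6 - 2)*(-98) = -31 + 4*(-98) = -31 - 392 = -423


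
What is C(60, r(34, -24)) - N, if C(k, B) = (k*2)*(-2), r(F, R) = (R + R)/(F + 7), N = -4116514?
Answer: 4116274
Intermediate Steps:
r(F, R) = 2*R/(7 + F) (r(F, R) = (2*R)/(7 + F) = 2*R/(7 + F))
C(k, B) = -4*k (C(k, B) = (2*k)*(-2) = -4*k)
C(60, r(34, -24)) - N = -4*60 - 1*(-4116514) = -240 + 4116514 = 4116274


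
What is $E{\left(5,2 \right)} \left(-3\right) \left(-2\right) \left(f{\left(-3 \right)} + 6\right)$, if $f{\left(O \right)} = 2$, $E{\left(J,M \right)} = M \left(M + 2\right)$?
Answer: $384$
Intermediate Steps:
$E{\left(J,M \right)} = M \left(2 + M\right)$
$E{\left(5,2 \right)} \left(-3\right) \left(-2\right) \left(f{\left(-3 \right)} + 6\right) = 2 \left(2 + 2\right) \left(-3\right) \left(-2\right) \left(2 + 6\right) = 2 \cdot 4 \left(-3\right) \left(-2\right) 8 = 8 \left(-3\right) \left(-2\right) 8 = \left(-24\right) \left(-2\right) 8 = 48 \cdot 8 = 384$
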